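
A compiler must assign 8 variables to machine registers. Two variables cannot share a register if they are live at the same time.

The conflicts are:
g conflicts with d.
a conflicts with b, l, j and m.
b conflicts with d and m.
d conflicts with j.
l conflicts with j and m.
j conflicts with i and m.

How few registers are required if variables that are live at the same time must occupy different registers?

a, l, j, m all conflict with each other, so at least 4 registers are needed.
4 registers suffice: g=1, a=2, b=1, d=2, l=4, j=1, i=2, m=3. Every pair that conflicts lands in different registers.

4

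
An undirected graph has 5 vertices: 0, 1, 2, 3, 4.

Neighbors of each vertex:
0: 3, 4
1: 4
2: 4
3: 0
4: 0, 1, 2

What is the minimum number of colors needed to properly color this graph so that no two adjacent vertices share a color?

2 and 4 are adjacent, so at least 2 colors are needed.
2 colors suffice: color a → {3, 4}; color b → {0, 1, 2}. No two adjacent vertices share a color.

2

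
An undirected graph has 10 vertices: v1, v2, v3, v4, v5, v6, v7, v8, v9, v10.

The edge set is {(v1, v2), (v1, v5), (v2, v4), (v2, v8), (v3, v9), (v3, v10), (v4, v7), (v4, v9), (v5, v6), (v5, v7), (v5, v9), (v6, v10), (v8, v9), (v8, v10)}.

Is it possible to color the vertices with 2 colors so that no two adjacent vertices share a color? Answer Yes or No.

The cycle v1-v2-v8-v9-v5-v1 has odd length 5, so it cannot be 2-colored; at least 3 colors are needed.
So 2 colors are not enough.

No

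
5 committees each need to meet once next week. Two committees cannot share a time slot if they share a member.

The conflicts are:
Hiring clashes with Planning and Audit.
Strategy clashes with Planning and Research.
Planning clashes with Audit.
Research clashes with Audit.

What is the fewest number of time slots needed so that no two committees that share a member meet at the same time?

Hiring, Planning, Audit pairwise conflict, so at least 3 time slots are needed.
3 time slots suffice: time slot 1 → {Strategy, Audit}; time slot 2 → {Planning, Research}; time slot 3 → {Hiring}. Every pair that conflicts lands in different time slots.

3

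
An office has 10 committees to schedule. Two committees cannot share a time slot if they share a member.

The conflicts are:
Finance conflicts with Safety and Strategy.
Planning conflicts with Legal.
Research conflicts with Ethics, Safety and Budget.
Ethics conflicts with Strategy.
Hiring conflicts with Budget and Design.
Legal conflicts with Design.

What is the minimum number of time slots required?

The cycle Ethics-Research-Safety-Finance-Strategy-Ethics has odd length 5, so it cannot be 2-colored; at least 3 time slots are needed.
Using 3 time slots: Finance=1, Planning=1, Research=1, Ethics=3, Hiring=2, Safety=2, Strategy=2, Legal=2, Budget=3, Design=1. Every pair that conflicts lands in different time slots.

3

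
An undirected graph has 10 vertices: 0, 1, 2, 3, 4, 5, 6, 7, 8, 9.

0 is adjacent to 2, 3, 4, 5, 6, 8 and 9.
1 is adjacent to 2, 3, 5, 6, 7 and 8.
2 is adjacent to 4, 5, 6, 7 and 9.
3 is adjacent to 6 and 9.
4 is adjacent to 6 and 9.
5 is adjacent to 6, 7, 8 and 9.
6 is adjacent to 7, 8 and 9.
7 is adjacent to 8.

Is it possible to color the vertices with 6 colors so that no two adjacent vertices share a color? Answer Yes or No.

Yes

The chromatic number is 5. 0, 2, 5, 6, 9 are mutually adjacent (a clique of size 5), so at least 5 colors are needed.
5 colors suffice: color red → {6}; color blue → {2, 3, 8}; color green → {4, 5}; color yellow → {0, 1}; color purple → {7, 9}.
Since 6 ≥ 5, a proper 6-coloring certainly exists.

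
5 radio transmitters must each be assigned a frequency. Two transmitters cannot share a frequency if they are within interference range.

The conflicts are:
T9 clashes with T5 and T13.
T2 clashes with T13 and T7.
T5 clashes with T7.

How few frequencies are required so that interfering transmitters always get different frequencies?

3

The cycle T7-T2-T13-T9-T5-T7 has odd length 5, so it cannot be 2-colored; at least 3 frequencies are needed.
3 frequencies suffice: frequency 1 → {T5, T13}; frequency 2 → {T9, T2}; frequency 3 → {T7}. No two conflicting transmitters share a frequency.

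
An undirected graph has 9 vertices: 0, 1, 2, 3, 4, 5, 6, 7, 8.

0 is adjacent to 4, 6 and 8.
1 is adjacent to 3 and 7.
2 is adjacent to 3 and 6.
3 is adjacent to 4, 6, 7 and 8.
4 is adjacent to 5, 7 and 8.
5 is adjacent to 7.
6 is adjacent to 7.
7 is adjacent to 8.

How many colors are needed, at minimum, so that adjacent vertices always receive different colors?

3, 4, 7, 8 are mutually adjacent (a clique of size 4), so at least 4 colors are needed.
4 colors suffice: 0=red, 1=green, 2=red, 3=blue, 4=green, 5=blue, 6=green, 7=red, 8=yellow. No two adjacent vertices share a color.

4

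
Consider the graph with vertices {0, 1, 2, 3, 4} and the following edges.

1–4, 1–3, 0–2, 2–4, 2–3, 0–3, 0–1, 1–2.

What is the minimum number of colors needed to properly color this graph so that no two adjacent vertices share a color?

0, 1, 2, 3 are pairwise adjacent (a clique of size 4), so at least 4 colors are needed.
4 colors suffice: color a → {2}; color b → {1}; color c → {0, 4}; color d → {3}. Every edge joins two different colors.

4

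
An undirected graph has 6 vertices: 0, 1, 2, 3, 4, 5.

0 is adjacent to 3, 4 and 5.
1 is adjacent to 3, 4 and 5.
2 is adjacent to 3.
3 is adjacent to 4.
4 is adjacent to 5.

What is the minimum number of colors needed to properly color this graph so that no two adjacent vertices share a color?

3

0, 3, 4 form a triangle, so at least 3 colors are needed.
3 colors suffice: color red → {2, 4}; color blue → {3, 5}; color green → {0, 1}. Every edge joins two different colors.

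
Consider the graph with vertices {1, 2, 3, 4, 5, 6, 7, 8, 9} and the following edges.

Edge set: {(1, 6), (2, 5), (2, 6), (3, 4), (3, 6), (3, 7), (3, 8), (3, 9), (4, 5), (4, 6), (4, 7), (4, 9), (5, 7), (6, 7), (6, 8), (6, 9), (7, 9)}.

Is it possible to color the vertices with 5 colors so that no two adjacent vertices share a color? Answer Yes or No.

Yes

The chromatic number is 5. 3, 4, 6, 7, 9 are pairwise adjacent (a clique of size 5), so at least 5 colors are needed.
A valid assignment using 5 colors: 1=b, 2=b, 3=b, 4=d, 5=a, 6=a, 7=c, 8=c, 9=e.
That is already a proper 5-coloring.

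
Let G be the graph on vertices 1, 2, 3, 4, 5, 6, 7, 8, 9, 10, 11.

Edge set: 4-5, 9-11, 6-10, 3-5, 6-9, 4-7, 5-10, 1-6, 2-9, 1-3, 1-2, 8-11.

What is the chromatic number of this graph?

The cycle 6-1-3-5-10-6 has odd length 5, so it cannot be 2-colored; at least 3 colors are needed.
3 colors suffice: color a → {2, 5, 6, 7, 11}; color b → {1, 4, 8, 9, 10}; color c → {3}. Every edge joins two different colors.

3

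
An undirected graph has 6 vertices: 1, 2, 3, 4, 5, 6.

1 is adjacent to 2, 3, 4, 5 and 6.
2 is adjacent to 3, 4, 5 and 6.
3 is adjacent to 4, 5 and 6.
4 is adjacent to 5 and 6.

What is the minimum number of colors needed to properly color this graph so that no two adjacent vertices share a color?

5

1, 2, 3, 4, 5 are pairwise adjacent (a clique of size 5), so at least 5 colors are needed.
5 colors suffice: color a → {3}; color b → {4}; color c → {2}; color d → {1}; color e → {5, 6}. Every edge joins two different colors.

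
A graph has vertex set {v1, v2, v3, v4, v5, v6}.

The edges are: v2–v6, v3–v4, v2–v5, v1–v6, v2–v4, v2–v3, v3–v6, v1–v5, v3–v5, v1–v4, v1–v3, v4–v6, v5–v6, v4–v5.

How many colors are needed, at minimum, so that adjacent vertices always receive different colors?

v1, v3, v4, v5, v6 are mutually adjacent (a clique of size 5), so at least 5 colors are needed.
A valid assignment using 5 colors: v1=purple, v2=purple, v3=blue, v4=red, v5=yellow, v6=green. Every edge joins two different colors.

5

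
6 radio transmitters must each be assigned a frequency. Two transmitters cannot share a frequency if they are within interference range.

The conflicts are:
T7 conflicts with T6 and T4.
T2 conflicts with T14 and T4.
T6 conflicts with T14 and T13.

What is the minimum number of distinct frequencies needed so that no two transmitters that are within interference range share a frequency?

The cycle T7-T6-T14-T2-T4-T7 has odd length 5, so it cannot be 2-colored; at least 3 frequencies are needed.
3 frequencies suffice: T7=2, T2=3, T6=1, T14=2, T13=2, T4=1. Every pair that conflicts lands in different frequencies.

3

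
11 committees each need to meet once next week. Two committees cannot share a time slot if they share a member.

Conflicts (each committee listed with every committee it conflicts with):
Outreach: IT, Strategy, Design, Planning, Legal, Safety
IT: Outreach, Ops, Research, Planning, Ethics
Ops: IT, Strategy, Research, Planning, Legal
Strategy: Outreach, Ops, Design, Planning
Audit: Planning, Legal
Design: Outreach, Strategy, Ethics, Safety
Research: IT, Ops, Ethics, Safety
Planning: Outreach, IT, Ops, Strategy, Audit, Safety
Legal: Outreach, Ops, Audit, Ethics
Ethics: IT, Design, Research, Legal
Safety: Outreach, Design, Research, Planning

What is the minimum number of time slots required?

3

Ops, Strategy, Planning all conflict with each other, so at least 3 time slots are needed.
3 time slots suffice: Outreach=1, IT=3, Ops=1, Strategy=3, Audit=1, Design=2, Research=2, Planning=2, Legal=2, Ethics=1, Safety=3. Each listed conflict is separated.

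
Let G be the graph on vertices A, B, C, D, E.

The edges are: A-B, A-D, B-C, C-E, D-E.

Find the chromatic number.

The cycle A-D-E-C-B-A has odd length 5, so it cannot be 2-colored; at least 3 colors are needed.
A valid assignment using 3 colors: A=1, B=3, C=2, D=2, E=1. Each edge has distinct colors on its endpoints.

3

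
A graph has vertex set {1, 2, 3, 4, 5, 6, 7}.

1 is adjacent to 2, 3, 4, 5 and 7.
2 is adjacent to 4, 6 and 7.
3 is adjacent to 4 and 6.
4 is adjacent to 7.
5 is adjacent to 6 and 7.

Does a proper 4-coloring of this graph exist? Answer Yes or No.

Yes

The chromatic number is 4. 1, 2, 4, 7 are pairwise adjacent (a clique of size 4), so at least 4 colors are needed.
4 colors suffice: 1=red, 2=blue, 3=blue, 4=green, 5=blue, 6=red, 7=yellow.
That is already a proper 4-coloring.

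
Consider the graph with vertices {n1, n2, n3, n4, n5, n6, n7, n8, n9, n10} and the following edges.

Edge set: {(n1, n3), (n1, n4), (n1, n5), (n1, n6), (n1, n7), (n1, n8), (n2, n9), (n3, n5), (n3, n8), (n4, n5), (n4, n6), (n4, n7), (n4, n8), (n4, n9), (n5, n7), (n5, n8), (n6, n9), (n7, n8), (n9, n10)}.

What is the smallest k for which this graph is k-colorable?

n1, n4, n5, n7, n8 form a clique, so at least 5 colors are needed.
5 colors suffice: n1=1, n2=2, n3=2, n4=2, n5=4, n6=3, n7=5, n8=3, n9=1, n10=2. No two adjacent vertices share a color.

5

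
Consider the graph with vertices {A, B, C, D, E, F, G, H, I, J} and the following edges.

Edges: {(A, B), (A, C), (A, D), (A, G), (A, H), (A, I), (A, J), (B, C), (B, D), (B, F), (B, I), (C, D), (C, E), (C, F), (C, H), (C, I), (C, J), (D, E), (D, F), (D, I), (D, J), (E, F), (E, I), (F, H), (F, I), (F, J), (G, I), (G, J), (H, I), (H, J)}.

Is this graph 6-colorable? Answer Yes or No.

Yes

The chromatic number is 5. C, D, E, F, I are mutually adjacent (a clique of size 5), so at least 5 colors are needed.
5 colors suffice: color 1 → {C, G}; color 2 → {I, J}; color 3 → {A, F}; color 4 → {D, H}; color 5 → {B, E}.
Since 6 ≥ 5, a proper 6-coloring certainly exists.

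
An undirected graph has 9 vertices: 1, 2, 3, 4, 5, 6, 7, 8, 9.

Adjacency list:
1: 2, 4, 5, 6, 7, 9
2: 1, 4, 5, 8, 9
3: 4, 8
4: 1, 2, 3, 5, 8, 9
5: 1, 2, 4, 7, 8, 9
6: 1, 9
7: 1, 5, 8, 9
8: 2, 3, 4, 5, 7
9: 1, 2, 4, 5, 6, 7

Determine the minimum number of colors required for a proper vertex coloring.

5

1, 2, 4, 5, 9 are mutually adjacent (a clique of size 5), so at least 5 colors are needed.
One proper 5-coloring: 1=c, 2=e, 3=a, 4=b, 5=a, 6=a, 7=b, 8=c, 9=d. Every edge joins two different colors.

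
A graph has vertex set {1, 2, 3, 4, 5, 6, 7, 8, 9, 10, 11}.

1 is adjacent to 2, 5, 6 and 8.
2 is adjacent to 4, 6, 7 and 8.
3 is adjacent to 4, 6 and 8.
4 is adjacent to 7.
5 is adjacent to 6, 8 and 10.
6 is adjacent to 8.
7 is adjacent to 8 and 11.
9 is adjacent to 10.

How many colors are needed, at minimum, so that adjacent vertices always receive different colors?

4

1, 2, 6, 8 are mutually adjacent (a clique of size 4), so at least 4 colors are needed.
One proper 4-coloring: 1=d, 2=c, 3=c, 4=a, 5=c, 6=b, 7=b, 8=a, 9=b, 10=a, 11=a. Every edge joins two different colors.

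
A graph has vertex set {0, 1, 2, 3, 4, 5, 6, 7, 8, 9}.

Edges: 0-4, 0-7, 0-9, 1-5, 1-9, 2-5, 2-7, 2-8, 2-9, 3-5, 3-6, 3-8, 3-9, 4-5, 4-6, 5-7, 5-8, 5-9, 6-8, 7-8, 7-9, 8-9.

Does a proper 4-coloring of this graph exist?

No

2, 5, 7, 8, 9 are pairwise adjacent (a clique of size 5), so at least 5 colors are needed.
So 4 colors are not enough.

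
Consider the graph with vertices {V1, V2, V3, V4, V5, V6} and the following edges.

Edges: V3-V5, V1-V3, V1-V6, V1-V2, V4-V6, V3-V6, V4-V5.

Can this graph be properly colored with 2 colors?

No

V1, V3, V6 form a triangle, so at least 3 colors are needed.
So 2 colors are not enough.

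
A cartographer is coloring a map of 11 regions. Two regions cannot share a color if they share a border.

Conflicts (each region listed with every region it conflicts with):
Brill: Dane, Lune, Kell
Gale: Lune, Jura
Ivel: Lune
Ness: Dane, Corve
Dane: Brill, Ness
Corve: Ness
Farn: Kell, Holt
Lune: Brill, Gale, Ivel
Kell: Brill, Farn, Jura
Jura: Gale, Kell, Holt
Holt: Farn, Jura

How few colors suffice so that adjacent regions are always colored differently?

The cycle Brill-Lune-Gale-Jura-Kell-Brill has odd length 5, so it cannot be 2-colored; at least 3 colors are needed.
3 colors suffice: color 1 → {Dane, Corve, Lune, Kell, Holt}; color 2 → {Brill, Ivel, Ness, Farn, Jura}; color 3 → {Gale}. No two conflicting regions share a color.

3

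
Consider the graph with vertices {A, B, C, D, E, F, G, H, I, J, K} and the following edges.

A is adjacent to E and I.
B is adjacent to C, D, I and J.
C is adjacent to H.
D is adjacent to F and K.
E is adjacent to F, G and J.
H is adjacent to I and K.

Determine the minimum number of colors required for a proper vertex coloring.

3

The cycle D-B-I-H-K-D has odd length 5, so it cannot be 2-colored; at least 3 colors are needed.
3 colors suffice: A=green, B=red, C=blue, D=blue, E=red, F=green, G=blue, H=red, I=blue, J=blue, K=green. No two adjacent vertices share a color.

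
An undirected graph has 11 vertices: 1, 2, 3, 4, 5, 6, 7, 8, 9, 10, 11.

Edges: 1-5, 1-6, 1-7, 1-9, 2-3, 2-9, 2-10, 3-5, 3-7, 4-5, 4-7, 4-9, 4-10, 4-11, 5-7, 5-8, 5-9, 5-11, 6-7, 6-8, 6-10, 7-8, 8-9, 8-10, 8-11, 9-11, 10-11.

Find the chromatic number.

5, 8, 9, 11 are pairwise adjacent (a clique of size 4), so at least 4 colors are needed.
A valid assignment using 4 colors: 1=blue, 2=yellow, 3=blue, 4=blue, 5=red, 6=yellow, 7=green, 8=blue, 9=green, 10=red, 11=yellow. Each edge has distinct colors on its endpoints.

4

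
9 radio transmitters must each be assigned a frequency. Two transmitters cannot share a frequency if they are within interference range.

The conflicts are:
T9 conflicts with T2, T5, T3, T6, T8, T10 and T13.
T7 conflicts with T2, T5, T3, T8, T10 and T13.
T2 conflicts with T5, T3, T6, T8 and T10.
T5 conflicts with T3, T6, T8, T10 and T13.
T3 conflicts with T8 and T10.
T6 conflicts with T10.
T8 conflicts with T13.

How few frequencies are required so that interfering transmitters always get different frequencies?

5

T9, T2, T5, T3, T8 are mutually in conflict, so at least 5 frequencies are needed.
5 frequencies suffice: frequency 1 → {T5}; frequency 2 → {T9, T7}; frequency 3 → {T2, T13}; frequency 4 → {T8, T10}; frequency 5 → {T3, T6}. Each listed conflict is separated.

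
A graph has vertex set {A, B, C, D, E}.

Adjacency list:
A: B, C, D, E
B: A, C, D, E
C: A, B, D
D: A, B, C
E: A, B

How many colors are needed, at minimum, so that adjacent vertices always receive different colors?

4

A, B, C, D are pairwise adjacent (a clique of size 4), so at least 4 colors are needed.
4 colors suffice: color red → {B}; color blue → {A}; color green → {D, E}; color yellow → {C}. No two adjacent vertices share a color.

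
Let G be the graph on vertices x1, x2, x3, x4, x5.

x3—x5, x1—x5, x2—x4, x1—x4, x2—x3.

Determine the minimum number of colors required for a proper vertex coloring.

3

The cycle x3-x2-x4-x1-x5-x3 has odd length 5, so it cannot be 2-colored; at least 3 colors are needed.
A valid assignment using 3 colors: x1=G, x2=B, x3=R, x4=R, x5=B. Each edge has distinct colors on its endpoints.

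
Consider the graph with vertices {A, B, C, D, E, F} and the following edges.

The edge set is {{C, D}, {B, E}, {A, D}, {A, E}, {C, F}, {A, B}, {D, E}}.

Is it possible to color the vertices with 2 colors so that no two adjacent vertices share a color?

A, D, E are mutually adjacent, so at least 3 colors are needed.
So 2 colors are not enough.

No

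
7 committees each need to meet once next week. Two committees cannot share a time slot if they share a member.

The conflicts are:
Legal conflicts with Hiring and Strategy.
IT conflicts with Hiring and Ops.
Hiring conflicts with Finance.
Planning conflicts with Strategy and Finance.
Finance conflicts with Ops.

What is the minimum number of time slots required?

The cycle Finance-Planning-Strategy-Legal-Hiring-Finance has odd length 5, so it cannot be 2-colored; at least 3 time slots are needed.
3 time slots suffice: time slot 1 → {Hiring, Strategy, Ops}; time slot 2 → {Legal, IT, Finance}; time slot 3 → {Planning}. Each listed conflict is separated.

3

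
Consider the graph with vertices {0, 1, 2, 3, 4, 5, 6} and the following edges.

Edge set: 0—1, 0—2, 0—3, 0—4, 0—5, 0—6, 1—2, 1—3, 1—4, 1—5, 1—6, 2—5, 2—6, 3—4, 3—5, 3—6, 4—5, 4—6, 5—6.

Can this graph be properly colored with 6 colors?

Yes

The chromatic number is 6. 0, 1, 3, 4, 5, 6 are mutually adjacent (a clique of size 6), so at least 6 colors are needed.
6 colors suffice: color a → {0}; color b → {6}; color c → {5}; color d → {1}; color e → {2, 4}; color f → {3}.
That is already a proper 6-coloring.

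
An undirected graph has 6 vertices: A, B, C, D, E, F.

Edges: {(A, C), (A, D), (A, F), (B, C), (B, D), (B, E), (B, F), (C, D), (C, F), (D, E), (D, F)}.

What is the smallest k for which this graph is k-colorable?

4

A, C, D, F are mutually adjacent (a clique of size 4), so at least 4 colors are needed.
A valid assignment using 4 colors: A=2, B=2, C=3, D=1, E=3, F=4. No two adjacent vertices share a color.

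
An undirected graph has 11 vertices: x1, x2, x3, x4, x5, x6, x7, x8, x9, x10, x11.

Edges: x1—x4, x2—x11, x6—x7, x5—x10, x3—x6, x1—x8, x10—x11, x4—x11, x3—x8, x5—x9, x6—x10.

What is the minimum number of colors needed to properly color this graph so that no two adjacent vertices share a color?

The cycle x4-x1-x8-x3-x6-x10-x11-x4 has odd length 7, so it cannot be 2-colored; at least 3 colors are needed.
3 colors suffice: color 1 → {x5, x6, x8, x11}; color 2 → {x2, x3, x4, x7, x9, x10}; color 3 → {x1}. No two adjacent vertices share a color.

3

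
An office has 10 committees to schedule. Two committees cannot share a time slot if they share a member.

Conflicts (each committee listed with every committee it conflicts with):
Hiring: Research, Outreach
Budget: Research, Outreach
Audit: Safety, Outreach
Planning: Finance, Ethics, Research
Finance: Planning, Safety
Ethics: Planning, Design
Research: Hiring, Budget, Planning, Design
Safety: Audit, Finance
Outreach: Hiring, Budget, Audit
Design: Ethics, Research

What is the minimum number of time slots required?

3

The cycle Outreach-Budget-Research-Planning-Finance-Safety-Audit-Outreach has odd length 7, so it cannot be 2-colored; at least 3 time slots are needed.
3 time slots suffice: time slot 1 → {Finance, Ethics, Research, Outreach}; time slot 2 → {Hiring, Budget, Audit, Planning, Design}; time slot 3 → {Safety}. Every pair that conflicts lands in different time slots.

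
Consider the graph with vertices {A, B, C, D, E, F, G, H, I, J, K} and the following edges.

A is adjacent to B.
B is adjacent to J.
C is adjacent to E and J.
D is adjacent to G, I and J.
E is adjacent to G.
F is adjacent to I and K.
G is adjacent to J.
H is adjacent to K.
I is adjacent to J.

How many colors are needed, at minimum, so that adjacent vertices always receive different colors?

D, G, J are pairwise adjacent, so at least 3 colors are needed.
3 colors suffice: color 1 → {A, E, J, K}; color 2 → {B, C, D, F, H}; color 3 → {G, I}. No two adjacent vertices share a color.

3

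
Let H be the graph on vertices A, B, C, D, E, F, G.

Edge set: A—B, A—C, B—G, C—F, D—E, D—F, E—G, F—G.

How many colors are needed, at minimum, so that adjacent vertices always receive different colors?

The cycle A-B-G-F-C-A has odd length 5, so it cannot be 2-colored; at least 3 colors are needed.
3 colors suffice: A=red, B=blue, C=green, D=red, E=blue, F=blue, G=red. Every edge joins two different colors.

3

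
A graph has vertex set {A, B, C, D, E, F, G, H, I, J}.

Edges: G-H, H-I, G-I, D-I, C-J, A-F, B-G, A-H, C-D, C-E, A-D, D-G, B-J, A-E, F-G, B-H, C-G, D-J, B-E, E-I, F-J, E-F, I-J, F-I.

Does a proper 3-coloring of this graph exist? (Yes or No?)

The chromatic number is 3. D, I, J form a triangle, so at least 3 colors are needed.
A valid assignment using 3 colors: A=blue, B=blue, C=blue, D=green, E=red, F=green, G=red, H=green, I=blue, J=red.
That is already a proper 3-coloring.

Yes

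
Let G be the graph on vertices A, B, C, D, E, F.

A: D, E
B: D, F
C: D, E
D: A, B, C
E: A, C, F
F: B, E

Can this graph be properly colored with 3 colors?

The chromatic number is 3. The cycle F-E-A-D-B-F has odd length 5, so it cannot be 2-colored; at least 3 colors are needed.
3 colors suffice: color red → {D, E}; color blue → {A, C, F}; color green → {B}.
That is already a proper 3-coloring.

Yes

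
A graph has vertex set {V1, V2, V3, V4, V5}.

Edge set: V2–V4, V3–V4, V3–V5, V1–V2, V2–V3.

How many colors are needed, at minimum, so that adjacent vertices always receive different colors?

3

V2, V3, V4 are pairwise adjacent, so at least 3 colors are needed.
3 colors suffice: V1=2, V2=1, V3=2, V4=3, V5=1. No two adjacent vertices share a color.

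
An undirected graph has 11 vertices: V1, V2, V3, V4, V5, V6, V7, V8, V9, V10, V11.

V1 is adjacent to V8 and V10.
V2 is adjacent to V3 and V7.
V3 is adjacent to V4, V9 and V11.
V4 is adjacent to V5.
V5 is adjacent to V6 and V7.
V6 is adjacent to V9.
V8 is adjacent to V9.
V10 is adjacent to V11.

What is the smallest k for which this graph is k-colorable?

The cycle V5-V6-V9-V3-V4-V5 has odd length 5, so it cannot be 2-colored; at least 3 colors are needed.
3 colors suffice: color 1 → {V3, V5, V8, V10}; color 2 → {V1, V4, V7, V9, V11}; color 3 → {V2, V6}. Each edge has distinct colors on its endpoints.

3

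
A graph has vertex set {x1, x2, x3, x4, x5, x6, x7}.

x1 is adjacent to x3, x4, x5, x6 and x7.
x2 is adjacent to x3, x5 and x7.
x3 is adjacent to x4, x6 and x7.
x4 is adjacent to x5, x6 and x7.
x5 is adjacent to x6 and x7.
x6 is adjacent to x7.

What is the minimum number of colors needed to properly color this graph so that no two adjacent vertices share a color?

5

x1, x4, x5, x6, x7 are pairwise adjacent (a clique of size 5), so at least 5 colors are needed.
5 colors suffice: x1=3, x2=3, x3=2, x4=4, x5=2, x6=5, x7=1. No two adjacent vertices share a color.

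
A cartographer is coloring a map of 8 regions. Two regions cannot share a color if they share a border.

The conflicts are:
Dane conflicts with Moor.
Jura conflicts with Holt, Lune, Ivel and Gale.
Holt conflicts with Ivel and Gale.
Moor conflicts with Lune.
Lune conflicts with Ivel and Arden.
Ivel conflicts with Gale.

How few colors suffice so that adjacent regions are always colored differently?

Jura, Holt, Ivel, Gale pairwise conflict, so at least 4 colors are needed.
4 colors suffice: color 1 → {Jura, Moor, Arden}; color 2 → {Dane, Ivel}; color 3 → {Holt, Lune}; color 4 → {Gale}. Each listed conflict is separated.

4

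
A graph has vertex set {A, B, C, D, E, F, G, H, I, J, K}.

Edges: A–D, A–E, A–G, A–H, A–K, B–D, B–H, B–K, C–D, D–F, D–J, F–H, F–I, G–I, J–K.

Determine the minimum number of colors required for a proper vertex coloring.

The cycle A-H-F-I-G-A has odd length 5, so it cannot be 2-colored; at least 3 colors are needed.
A valid assignment using 3 colors: A=1, B=1, C=1, D=2, E=2, F=1, G=2, H=2, I=3, J=1, K=2. Each edge has distinct colors on its endpoints.

3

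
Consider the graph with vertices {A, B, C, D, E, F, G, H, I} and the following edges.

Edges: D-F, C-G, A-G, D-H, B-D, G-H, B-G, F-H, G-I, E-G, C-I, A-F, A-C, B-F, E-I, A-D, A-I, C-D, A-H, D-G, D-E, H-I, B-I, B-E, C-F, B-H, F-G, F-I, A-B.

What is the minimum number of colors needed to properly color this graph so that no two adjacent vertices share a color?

6

A, B, F, G, H, I form a clique, so at least 6 colors are needed.
6 colors suffice: color 1 → {G}; color 2 → {D, I}; color 3 → {A, E}; color 4 → {F}; color 5 → {B, C}; color 6 → {H}. No two adjacent vertices share a color.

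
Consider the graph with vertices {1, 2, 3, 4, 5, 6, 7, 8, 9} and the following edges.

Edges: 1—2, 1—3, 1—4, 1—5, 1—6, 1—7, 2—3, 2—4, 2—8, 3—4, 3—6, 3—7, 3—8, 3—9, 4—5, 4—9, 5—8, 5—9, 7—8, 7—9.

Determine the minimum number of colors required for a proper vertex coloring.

4

1, 2, 3, 4 are pairwise adjacent (a clique of size 4), so at least 4 colors are needed.
A valid assignment using 4 colors: 1=blue, 2=yellow, 3=red, 4=green, 5=red, 6=green, 7=green, 8=blue, 9=blue. No two adjacent vertices share a color.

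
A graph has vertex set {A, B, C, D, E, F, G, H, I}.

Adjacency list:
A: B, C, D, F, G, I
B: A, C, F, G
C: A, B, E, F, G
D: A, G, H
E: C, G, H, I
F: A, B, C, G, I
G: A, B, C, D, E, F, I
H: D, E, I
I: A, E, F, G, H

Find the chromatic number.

A, B, C, F, G form a clique, so at least 5 colors are needed.
One proper 5-coloring: A=blue, B=purple, C=yellow, D=green, E=blue, F=green, G=red, H=red, I=yellow. Every edge joins two different colors.

5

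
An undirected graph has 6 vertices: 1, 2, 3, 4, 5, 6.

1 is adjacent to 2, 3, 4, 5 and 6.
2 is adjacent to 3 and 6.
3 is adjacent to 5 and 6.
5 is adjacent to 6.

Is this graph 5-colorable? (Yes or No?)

Yes

The chromatic number is 4. 1, 3, 5, 6 are pairwise adjacent (a clique of size 4), so at least 4 colors are needed.
A valid assignment using 4 colors: 1=red, 2=yellow, 3=green, 4=blue, 5=yellow, 6=blue.
Since 5 ≥ 4, a proper 5-coloring certainly exists.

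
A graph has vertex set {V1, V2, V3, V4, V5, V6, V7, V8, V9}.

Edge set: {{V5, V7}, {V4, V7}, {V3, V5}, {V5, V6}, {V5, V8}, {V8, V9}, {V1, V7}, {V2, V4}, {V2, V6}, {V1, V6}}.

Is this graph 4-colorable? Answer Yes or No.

Yes

The chromatic number is 3. The cycle V6-V5-V7-V4-V2-V6 has odd length 5, so it cannot be 2-colored; at least 3 colors are needed.
One proper 3-coloring: V1=1, V2=1, V3=2, V4=3, V5=1, V6=2, V7=2, V8=2, V9=1.
Since 4 ≥ 3, a proper 4-coloring certainly exists.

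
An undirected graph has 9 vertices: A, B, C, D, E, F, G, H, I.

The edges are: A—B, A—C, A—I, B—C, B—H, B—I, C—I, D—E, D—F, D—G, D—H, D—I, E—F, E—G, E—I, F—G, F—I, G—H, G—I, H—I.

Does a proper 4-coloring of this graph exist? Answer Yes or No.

No

D, E, F, G, I form a clique, so at least 5 colors are needed.
So 4 colors are not enough.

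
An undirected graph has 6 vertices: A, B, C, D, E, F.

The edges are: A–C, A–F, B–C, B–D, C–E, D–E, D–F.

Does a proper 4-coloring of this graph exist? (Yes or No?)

The chromatic number is 3. The cycle C-A-F-D-B-C has odd length 5, so it cannot be 2-colored; at least 3 colors are needed.
A valid assignment using 3 colors: A=green, B=blue, C=red, D=red, E=blue, F=blue.
Since 4 ≥ 3, a proper 4-coloring certainly exists.

Yes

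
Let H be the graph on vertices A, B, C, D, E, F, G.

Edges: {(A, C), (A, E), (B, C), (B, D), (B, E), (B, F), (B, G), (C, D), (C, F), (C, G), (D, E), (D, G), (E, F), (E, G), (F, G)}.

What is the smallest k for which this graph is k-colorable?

4

B, E, F, G form a clique, so at least 4 colors are needed.
A valid assignment using 4 colors: A=1, B=1, C=3, D=4, E=3, F=4, G=2. No two adjacent vertices share a color.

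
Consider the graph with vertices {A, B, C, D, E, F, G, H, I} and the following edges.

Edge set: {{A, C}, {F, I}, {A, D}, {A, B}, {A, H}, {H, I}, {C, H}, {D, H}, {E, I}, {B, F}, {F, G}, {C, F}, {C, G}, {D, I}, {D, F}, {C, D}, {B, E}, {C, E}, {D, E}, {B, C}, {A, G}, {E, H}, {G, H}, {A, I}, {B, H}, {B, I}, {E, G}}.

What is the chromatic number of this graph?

4

D, E, H, I are mutually adjacent (a clique of size 4), so at least 4 colors are needed.
A valid assignment using 4 colors: A=3, B=4, C=1, D=4, E=3, F=2, G=4, H=2, I=1. Each edge has distinct colors on its endpoints.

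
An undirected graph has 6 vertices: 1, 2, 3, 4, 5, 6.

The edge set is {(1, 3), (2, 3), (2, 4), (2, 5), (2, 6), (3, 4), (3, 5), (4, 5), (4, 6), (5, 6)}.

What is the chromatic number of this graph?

4

2, 4, 5, 6 form a clique, so at least 4 colors are needed.
One proper 4-coloring: 1=b, 2=b, 3=a, 4=d, 5=c, 6=a. Each edge has distinct colors on its endpoints.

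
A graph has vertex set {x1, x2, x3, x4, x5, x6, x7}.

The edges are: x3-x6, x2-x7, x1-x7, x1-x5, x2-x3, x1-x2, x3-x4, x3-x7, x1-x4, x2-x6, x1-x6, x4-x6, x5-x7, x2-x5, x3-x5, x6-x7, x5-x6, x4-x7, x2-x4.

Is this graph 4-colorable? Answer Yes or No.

No

x1, x2, x5, x6, x7 are pairwise adjacent (a clique of size 5), so at least 5 colors are needed.
So 4 colors are not enough.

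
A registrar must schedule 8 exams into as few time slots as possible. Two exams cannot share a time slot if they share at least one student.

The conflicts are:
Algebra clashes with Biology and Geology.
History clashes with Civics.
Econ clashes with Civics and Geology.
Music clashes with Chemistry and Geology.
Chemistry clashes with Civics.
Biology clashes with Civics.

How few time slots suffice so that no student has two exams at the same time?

3

The cycle Civics-Chemistry-Music-Geology-Econ-Civics has odd length 5, so it cannot be 2-colored; at least 3 time slots are needed.
Using 3 time slots: Algebra=3, History=2, Econ=2, Music=2, Chemistry=3, Biology=2, Civics=1, Geology=1. Each listed conflict is separated.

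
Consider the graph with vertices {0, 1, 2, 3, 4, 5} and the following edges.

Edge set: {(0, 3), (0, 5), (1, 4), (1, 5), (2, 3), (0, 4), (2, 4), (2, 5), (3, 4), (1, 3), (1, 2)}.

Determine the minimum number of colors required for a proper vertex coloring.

1, 2, 3, 4 are pairwise adjacent (a clique of size 4), so at least 4 colors are needed.
4 colors suffice: 0=c, 1=c, 2=d, 3=a, 4=b, 5=a. No two adjacent vertices share a color.

4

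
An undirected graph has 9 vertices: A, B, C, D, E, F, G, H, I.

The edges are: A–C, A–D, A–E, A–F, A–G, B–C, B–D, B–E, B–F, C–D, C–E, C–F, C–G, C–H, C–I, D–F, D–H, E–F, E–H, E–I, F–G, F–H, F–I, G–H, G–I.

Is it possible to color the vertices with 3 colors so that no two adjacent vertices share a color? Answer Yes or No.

C, F, G, H form a clique, so at least 4 colors are needed.
So 3 colors are not enough.

No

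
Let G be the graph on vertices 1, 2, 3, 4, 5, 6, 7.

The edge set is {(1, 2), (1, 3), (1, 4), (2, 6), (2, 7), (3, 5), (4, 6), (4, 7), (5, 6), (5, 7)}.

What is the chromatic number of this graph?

3

The cycle 2-1-3-5-7-2 has odd length 5, so it cannot be 2-colored; at least 3 colors are needed.
3 colors suffice: color red → {1, 6, 7}; color blue → {2, 4, 5}; color green → {3}. No two adjacent vertices share a color.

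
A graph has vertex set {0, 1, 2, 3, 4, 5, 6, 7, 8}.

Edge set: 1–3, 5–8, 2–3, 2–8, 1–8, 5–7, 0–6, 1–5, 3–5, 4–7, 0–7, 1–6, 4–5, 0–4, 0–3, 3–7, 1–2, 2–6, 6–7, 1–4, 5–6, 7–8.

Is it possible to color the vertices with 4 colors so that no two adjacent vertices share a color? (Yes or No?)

Yes

The chromatic number is 3. 5, 6, 7 form a triangle, so at least 3 colors are needed.
One proper 3-coloring: 0=b, 1=a, 2=b, 3=c, 4=c, 5=b, 6=c, 7=a, 8=c.
Since 4 ≥ 3, a proper 4-coloring certainly exists.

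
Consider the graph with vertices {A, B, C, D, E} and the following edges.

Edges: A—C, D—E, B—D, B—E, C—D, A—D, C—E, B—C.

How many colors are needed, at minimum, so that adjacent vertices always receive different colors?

B, C, D, E are pairwise adjacent (a clique of size 4), so at least 4 colors are needed.
4 colors suffice: color red → {D}; color blue → {C}; color green → {A, E}; color yellow → {B}. No two adjacent vertices share a color.

4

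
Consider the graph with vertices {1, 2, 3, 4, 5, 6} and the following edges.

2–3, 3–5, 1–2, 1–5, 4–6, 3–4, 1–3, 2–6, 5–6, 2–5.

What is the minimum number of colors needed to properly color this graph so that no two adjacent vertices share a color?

4

1, 2, 3, 5 form a clique, so at least 4 colors are needed.
A valid assignment using 4 colors: 1=yellow, 2=blue, 3=green, 4=red, 5=red, 6=green. Each edge has distinct colors on its endpoints.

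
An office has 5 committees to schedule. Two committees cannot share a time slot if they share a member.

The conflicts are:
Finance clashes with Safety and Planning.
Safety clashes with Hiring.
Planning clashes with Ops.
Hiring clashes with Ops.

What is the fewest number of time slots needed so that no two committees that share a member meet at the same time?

The cycle Finance-Safety-Hiring-Ops-Planning-Finance has odd length 5, so it cannot be 2-colored; at least 3 time slots are needed.
Using 3 time slots: Finance=1, Safety=2, Planning=3, Hiring=1, Ops=2. No two conflicting committees share a time slot.

3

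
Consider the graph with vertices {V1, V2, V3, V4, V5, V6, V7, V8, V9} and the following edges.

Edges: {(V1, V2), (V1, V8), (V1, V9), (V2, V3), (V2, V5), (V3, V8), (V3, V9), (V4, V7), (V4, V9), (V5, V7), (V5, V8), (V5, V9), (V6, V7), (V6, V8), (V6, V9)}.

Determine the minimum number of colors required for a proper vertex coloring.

V6 and V8 are adjacent, so at least 2 colors are needed.
One proper 2-coloring: V1=2, V2=1, V3=2, V4=2, V5=2, V6=2, V7=1, V8=1, V9=1. Each edge has distinct colors on its endpoints.

2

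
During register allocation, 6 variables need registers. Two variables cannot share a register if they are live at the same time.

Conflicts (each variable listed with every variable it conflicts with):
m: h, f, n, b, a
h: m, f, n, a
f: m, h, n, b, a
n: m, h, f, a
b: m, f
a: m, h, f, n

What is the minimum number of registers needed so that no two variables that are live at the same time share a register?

5

m, h, f, n, a pairwise conflict, so at least 5 registers are needed.
A valid assignment using 5 registers: m=2, h=3, f=1, n=4, b=3, a=5. Every pair that conflicts lands in different registers.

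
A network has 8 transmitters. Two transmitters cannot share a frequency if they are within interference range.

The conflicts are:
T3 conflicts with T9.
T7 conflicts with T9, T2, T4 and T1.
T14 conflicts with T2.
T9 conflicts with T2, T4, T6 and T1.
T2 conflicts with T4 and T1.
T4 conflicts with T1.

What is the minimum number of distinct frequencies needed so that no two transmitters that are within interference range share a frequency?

T7, T9, T2, T4, T1 are mutually in conflict, so at least 5 frequencies are needed.
5 frequencies suffice: frequency 1 → {T14, T9}; frequency 2 → {T3, T2, T6}; frequency 3 → {T4}; frequency 4 → {T7}; frequency 5 → {T1}. No two conflicting transmitters share a frequency.

5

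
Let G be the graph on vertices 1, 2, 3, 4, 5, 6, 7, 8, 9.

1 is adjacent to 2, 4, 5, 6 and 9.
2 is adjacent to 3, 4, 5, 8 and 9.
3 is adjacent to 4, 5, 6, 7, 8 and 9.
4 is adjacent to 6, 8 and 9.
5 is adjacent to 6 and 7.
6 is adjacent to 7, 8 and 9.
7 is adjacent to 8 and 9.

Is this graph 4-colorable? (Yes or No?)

The chromatic number is 4. 3, 5, 6, 7 are mutually adjacent (a clique of size 4), so at least 4 colors are needed.
4 colors suffice: color red → {2, 6}; color blue → {1, 3}; color green → {5, 8, 9}; color yellow → {4, 7}.
That is already a proper 4-coloring.

Yes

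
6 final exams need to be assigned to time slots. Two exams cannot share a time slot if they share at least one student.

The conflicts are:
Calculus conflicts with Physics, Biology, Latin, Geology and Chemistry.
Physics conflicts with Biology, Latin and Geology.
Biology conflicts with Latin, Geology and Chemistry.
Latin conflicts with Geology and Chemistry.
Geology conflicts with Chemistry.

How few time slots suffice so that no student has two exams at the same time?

Calculus, Physics, Biology, Latin, Geology are mutually in conflict, so at least 5 time slots are needed.
5 time slots suffice: Calculus=1, Physics=5, Biology=4, Latin=2, Geology=3, Chemistry=5. Each listed conflict is separated.

5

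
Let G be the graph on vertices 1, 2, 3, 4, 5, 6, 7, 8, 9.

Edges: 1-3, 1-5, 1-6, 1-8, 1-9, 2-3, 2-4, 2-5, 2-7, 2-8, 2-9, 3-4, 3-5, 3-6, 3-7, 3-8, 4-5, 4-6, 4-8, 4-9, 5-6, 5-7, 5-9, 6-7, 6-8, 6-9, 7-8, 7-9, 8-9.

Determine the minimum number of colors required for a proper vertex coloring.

4

2, 4, 8, 9 form a clique, so at least 4 colors are needed.
4 colors suffice: color a → {5, 8}; color b → {3, 9}; color c → {2, 6}; color d → {1, 4, 7}. No two adjacent vertices share a color.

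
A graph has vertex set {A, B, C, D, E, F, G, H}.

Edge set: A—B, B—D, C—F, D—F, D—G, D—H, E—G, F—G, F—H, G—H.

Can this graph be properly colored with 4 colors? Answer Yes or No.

Yes

The chromatic number is 4. D, F, G, H are pairwise adjacent (a clique of size 4), so at least 4 colors are needed.
One proper 4-coloring: A=2, B=1, C=2, D=3, E=1, F=1, G=2, H=4.
That is already a proper 4-coloring.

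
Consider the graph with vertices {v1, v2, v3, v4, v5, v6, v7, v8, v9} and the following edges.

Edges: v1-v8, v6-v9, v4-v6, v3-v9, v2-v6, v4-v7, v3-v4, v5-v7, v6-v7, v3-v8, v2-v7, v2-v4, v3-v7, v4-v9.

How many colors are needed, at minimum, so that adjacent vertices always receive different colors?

4

v2, v4, v6, v7 are pairwise adjacent (a clique of size 4), so at least 4 colors are needed.
4 colors suffice: color red → {v4, v5, v8}; color blue → {v1, v7, v9}; color green → {v3, v6}; color yellow → {v2}. Each edge has distinct colors on its endpoints.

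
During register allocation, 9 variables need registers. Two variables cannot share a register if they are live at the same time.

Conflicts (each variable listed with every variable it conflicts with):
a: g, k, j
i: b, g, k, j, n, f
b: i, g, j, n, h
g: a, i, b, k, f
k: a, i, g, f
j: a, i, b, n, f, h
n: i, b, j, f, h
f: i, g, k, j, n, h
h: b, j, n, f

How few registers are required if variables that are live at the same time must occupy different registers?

j, n, f, h all conflict with each other, so at least 4 registers are needed.
4 registers suffice: register 1 → {a, b, f}; register 2 → {g, j}; register 3 → {i, h}; register 4 → {k, n}. Every pair that conflicts lands in different registers.

4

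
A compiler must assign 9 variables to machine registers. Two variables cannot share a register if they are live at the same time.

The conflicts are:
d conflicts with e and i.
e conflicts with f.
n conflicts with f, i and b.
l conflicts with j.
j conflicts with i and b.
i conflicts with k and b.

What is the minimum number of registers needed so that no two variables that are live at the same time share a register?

j, i, b pairwise conflict, so at least 3 registers are needed.
A valid assignment using 3 registers: d=2, e=1, n=2, f=3, l=1, j=2, i=1, k=2, b=3. No two conflicting variables share a register.

3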